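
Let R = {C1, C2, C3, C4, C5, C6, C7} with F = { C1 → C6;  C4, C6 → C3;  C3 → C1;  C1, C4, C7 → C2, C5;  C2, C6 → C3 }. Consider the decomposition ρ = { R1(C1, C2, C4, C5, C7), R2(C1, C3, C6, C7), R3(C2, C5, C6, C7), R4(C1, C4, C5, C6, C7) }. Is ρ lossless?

Chase test. Columns are C1, C2, C3, C4, C5, C6, C7; row i has aⱼ where attribute j ∈ Ri, else bᵢⱼ.
Initial tableau (one row per fragment):
  row 1: a1 a2 b13 a4 a5 b16 a7
  row 2: a1 b22 a3 b24 b25 a6 a7
  row 3: b31 a2 b33 b34 a5 a6 a7
  row 4: a1 b42 b43 a4 a5 a6 a7
Rows 1 and 2 agree on C1; apply C1→C6 and equate their C6 entries.
Rows 1 and 4 agree on C4, C6; apply C4, C6→C3 and equate their C3 entries.
Rows 1 and 4 agree on C1, C4, C7; apply C1, C4, C7→C2, C5 and equate their C2, C5 entries.
Rows 1 and 3 agree on C2, C6; apply C2, C6→C3 and equate their C3 entries.
Rows 1 and 3 agree on C3; apply C3→C1 and equate their C1 entries.
No row becomes fully distinguished — the join is lossy.

No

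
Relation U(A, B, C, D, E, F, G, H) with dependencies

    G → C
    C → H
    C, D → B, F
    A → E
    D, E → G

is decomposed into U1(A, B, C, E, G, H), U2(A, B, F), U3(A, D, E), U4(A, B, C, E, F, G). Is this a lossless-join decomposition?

No

Chase test. Columns are A, B, C, D, E, F, G, H; row i has aⱼ where attribute j ∈ Ui, else bᵢⱼ.
Initial tableau (one row per fragment):
  row 1: a1 a2 a3 b14 a5 b16 a7 a8
  row 2: a1 a2 b23 b24 b25 a6 b27 b28
  row 3: a1 b32 b33 a4 a5 b36 b37 b38
  row 4: a1 a2 a3 b44 a5 a6 a7 b48
Rows 1 and 4 agree on C; apply C→H and equate their H entries.
Rows 1 and 2 agree on A; apply A→E and equate their E entries.
No row becomes fully distinguished — the join is lossy.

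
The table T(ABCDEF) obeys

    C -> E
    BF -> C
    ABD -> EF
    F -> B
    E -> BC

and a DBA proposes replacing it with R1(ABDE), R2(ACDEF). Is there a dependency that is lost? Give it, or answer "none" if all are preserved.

C → E lies within R2.
BF → C: restricted closure across fragments reaches C.
ABD → EF: restricted closure across fragments reaches EF.
F → B: restricted closure across fragments reaches B.
E → BC: restricted closure across fragments reaches BC.
Every dependency is enforceable on the fragments, so the decomposition is dependency-preserving.

none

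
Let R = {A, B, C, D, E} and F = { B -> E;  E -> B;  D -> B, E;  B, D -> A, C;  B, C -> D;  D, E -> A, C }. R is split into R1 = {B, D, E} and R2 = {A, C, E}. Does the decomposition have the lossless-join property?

No

Common attributes: R1 ∩ R2 = {E}.
Closure of {E}: E → B applies, adding B. So (E)⁺ = {B, E}.
The closure contains neither all of R1 = {B, D, E} nor all of R2 = {A, C, E}, so the common attributes are not a superkey of either fragment. The join is lossy.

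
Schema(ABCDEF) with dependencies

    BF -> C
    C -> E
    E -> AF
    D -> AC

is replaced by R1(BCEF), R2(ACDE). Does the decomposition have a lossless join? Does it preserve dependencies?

Lossless test: (CE)⁺ = {ACEF}, which is a superkey of neither fragment — lossy.
Dependency preservation: E → AF is not contained in any single fragment, but the restricted closure of its left-hand side across the fragments still reaches the right-hand side; the remaining FDs each lie inside some fragment. All dependencies are preserved.

lossy but dependency-preserving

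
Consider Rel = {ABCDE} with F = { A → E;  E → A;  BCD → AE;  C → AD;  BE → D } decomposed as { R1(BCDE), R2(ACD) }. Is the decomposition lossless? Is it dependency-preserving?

lossless but not dependency-preserving

Lossless test: (CD)⁺ = {ACDE}, which contains all of one fragment — lossless.
Dependency preservation: the restricted closure of {A} across the fragments never reaches {E}, so A → E cannot be enforced without a join — not preserved.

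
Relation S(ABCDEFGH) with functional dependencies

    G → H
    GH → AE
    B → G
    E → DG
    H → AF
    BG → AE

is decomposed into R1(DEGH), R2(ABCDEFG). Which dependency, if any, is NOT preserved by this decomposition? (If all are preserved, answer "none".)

Check H → AF: no single fragment contains all of {AFH}, and the restricted closure of {H} across the fragments never reaches {AF}.
G → H is preserved.
GH → AE is preserved.
B → G is preserved.
E → DG is preserved.
BG → AE is preserved.

H → AF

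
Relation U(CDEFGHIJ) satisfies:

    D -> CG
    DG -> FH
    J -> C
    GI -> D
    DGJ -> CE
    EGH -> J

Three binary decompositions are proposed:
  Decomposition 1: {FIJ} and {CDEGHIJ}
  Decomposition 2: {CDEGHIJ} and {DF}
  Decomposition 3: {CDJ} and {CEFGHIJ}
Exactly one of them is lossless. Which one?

Decomposition 2

Decomposition 1: common = {IJ}, closure = {CIJ} → lossy.
Decomposition 2: common = {D}, closure = {CDFGH} → lossless.
Decomposition 3: common = {CJ}, closure = {CJ} → lossy.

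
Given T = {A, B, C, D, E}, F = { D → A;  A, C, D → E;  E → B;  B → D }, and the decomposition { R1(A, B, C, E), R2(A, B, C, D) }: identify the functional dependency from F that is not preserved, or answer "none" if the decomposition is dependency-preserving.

D → A lies within R2.
A, C, D → E: restricted closure across fragments reaches E.
E → B lies within R1.
B → D lies within R2.
Every dependency is enforceable on the fragments, so the decomposition is dependency-preserving.

none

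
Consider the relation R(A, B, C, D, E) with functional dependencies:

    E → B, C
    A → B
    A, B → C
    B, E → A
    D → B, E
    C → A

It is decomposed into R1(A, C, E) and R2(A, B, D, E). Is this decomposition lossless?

Yes

Common attributes: R1 ∩ R2 = {A, E}.
Closure of {A, E}: E → B, C applies, adding B, C. So (A, E)⁺ = {A, B, C, E}.
This closure contains every attribute of R1, so R1 ∩ R2 → R1. The join is lossless.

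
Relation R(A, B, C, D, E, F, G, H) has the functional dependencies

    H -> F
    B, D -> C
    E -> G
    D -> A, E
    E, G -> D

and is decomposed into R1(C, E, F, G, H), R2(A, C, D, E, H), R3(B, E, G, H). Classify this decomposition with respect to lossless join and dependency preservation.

lossy and not dependency-preserving

Lossless test (chase): Rows 1 and 2 agree on H; apply H→F and equate their F entries. Rows 1 and 3 agree on H; apply H→F and equate their F entries. Rows 1 and 2 agree on E; apply E→G and equate their G entries. Rows 1 and 2 agree on E, G; apply E, G→D and equate their D entries. Rows 1 and 3 agree on E, G; apply E, G→D and equate their D entries. Rows 1 and 2 agree on D; apply D→A, E and equate their A, E entries. Rows 1 and 3 agree on D; apply D→A, E and equate their A, E entries. No row becomes fully distinguished — the join is lossy.
Dependency preservation: the restricted closure of {B, D} across the fragments never reaches {C}, so B, D → C cannot be enforced without a join — not preserved.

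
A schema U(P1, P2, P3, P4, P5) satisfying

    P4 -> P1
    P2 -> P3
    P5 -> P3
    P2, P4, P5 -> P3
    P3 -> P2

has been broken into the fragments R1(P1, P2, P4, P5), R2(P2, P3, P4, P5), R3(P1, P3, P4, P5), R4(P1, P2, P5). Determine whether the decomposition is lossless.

Chase test. Columns are P1, P2, P3, P4, P5; row i has aⱼ where attribute j ∈ Ri, else bᵢⱼ.
Initial tableau (one row per fragment):
  row 1: a1 a2 b13 a4 a5
  row 2: b21 a2 a3 a4 a5
  row 3: a1 b32 a3 a4 a5
  row 4: a1 a2 b43 b44 a5
Rows 1 and 2 agree on P4; apply P4→P1 and equate their P1 entries.
Rows 1 and 2 agree on P2; apply P2→P3 and equate their P3 entries.
Rows 1 and 4 agree on P2; apply P2→P3 and equate their P3 entries.
Rows 1 and 3 agree on P3; apply P3→P2 and equate their P2 entries.
Row 1 is now all distinguished symbols — the join is lossless.

Yes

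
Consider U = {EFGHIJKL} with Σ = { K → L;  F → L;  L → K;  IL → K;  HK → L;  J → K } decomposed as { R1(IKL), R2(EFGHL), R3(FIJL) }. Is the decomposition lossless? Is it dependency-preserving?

Lossless test (chase): Rows 1 and 2 agree on L; apply L→K and equate their K entries. Rows 1 and 3 agree on L; apply L→K and equate their K entries. No row becomes fully distinguished — the join is lossy.
Dependency preservation: HK → L; J → K are not contained in any single fragment, but the restricted closure of each left-hand side across the fragments still reaches the right-hand side; the remaining FDs each lie inside some fragment. All dependencies are preserved.

lossy but dependency-preserving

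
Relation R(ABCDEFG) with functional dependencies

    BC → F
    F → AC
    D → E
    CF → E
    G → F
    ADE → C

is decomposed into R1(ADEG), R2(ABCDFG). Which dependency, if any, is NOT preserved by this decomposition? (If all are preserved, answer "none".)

Check CF → E: no single fragment contains all of {CEF}, and the restricted closure of {CF} across the fragments never reaches {E}.
BC → F is preserved.
F → AC is preserved.
D → E is preserved.
G → F is preserved.
ADE → C is preserved.

CF → E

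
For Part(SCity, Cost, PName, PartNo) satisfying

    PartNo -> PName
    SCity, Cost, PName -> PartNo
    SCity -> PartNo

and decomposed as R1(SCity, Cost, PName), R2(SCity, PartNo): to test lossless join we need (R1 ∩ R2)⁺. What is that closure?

R1 ∩ R2 = {SCity}.
SCity → PartNo applies, adding PartNo
PartNo → PName applies, adding PName
Closure: {SCity, PName, PartNo}.

SCity, PName, PartNo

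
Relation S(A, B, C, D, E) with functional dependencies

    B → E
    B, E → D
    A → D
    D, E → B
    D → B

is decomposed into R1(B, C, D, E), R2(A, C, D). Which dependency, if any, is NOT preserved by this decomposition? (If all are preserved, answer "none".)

none

B → E lies within R1.
B, E → D lies within R1.
A → D lies within R2.
D, E → B lies within R1.
D → B lies within R1.
Every dependency is enforceable on the fragments, so the decomposition is dependency-preserving.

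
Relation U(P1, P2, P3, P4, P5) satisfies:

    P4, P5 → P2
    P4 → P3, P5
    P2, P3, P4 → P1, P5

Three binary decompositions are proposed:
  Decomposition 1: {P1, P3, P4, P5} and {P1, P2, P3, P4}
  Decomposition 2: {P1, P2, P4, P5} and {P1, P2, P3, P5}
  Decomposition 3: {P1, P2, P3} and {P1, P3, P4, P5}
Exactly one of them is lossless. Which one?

Decomposition 1

Decomposition 1: common = {P1, P3, P4}, closure = {P1, P2, P3, P4, P5} → lossless.
Decomposition 2: common = {P1, P2, P5}, closure = {P1, P2, P5} → lossy.
Decomposition 3: common = {P1, P3}, closure = {P1, P3} → lossy.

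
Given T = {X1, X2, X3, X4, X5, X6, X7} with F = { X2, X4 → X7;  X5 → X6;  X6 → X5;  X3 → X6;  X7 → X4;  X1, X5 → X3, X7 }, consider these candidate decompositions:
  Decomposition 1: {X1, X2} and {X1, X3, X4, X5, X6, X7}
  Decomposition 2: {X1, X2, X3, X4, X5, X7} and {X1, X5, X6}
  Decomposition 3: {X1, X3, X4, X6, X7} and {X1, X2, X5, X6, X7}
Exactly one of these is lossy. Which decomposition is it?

Decomposition 1: common = {X1}, closure = {X1} → lossy.
Decomposition 2: common = {X1, X5}, closure = {X1, X3, X4, X5, X6, X7} → lossless.
Decomposition 3: common = {X1, X6, X7}, closure = {X1, X3, X4, X5, X6, X7} → lossless.

Decomposition 1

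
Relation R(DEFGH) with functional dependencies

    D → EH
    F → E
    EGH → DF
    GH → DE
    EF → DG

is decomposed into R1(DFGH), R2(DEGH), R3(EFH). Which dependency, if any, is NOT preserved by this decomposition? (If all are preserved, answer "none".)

none

D → EH lies within R2.
F → E lies within R3.
EGH → DF: restricted closure across fragments reaches DF.
GH → DE lies within R2.
EF → DG: restricted closure across fragments reaches DG.
Every dependency is enforceable on the fragments, so the decomposition is dependency-preserving.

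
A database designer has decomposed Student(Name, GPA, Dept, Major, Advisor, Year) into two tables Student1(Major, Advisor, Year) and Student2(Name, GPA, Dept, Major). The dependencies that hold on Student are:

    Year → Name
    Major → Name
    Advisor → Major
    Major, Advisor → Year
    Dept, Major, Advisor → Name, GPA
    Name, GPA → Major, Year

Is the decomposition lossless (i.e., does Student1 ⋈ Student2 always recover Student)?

No

Common attributes: Student1 ∩ Student2 = {Major}.
Closure of {Major}: Major → Name applies, adding Name. So (Major)⁺ = {Name, Major}.
The closure contains neither all of Student1 = {Major, Advisor, Year} nor all of Student2 = {Name, GPA, Dept, Major}, so the common attributes are not a superkey of either fragment. The join is lossy.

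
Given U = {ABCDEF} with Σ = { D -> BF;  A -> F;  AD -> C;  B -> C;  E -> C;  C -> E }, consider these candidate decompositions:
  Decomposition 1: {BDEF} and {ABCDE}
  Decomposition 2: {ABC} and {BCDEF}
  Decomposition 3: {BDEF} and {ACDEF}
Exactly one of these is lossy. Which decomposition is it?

Decomposition 2

Decomposition 1: common = {BDE}, closure = {BCDEF} → lossless.
Decomposition 2: common = {BC}, closure = {BCE} → lossy.
Decomposition 3: common = {DEF}, closure = {BCDEF} → lossless.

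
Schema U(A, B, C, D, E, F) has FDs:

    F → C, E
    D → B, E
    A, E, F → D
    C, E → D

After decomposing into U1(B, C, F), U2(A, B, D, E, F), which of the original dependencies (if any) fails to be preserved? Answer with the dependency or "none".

C, E → D

Check C, E → D: no single fragment contains all of {C, D, E}, and the restricted closure of {C, E} across the fragments never reaches {D}.
F → C, E is preserved.
D → B, E is preserved.
A, E, F → D is preserved.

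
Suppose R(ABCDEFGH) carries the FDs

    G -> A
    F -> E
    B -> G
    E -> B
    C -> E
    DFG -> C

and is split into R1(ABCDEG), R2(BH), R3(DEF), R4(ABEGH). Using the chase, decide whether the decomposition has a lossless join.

Chase test. Columns are ABCDEFGH; row i has aⱼ where attribute j ∈ Ri, else bᵢⱼ.
Initial tableau (one row per fragment):
  row 1: a1 a2 a3 a4 a5 b16 a7 b18
  row 2: b21 a2 b23 b24 b25 b26 b27 a8
  row 3: b31 b32 b33 a4 a5 a6 b37 b38
  row 4: a1 a2 b43 b44 a5 b46 a7 a8
Rows 1 and 2 agree on B; apply B→G and equate their G entries.
Rows 1 and 3 agree on E; apply E→B and equate their B entries.
Rows 1 and 2 agree on G; apply G→A and equate their A entries.
Rows 1 and 3 agree on B; apply B→G and equate their G entries.
Rows 1 and 3 agree on G; apply G→A and equate their A entries.
No row becomes fully distinguished — the join is lossy.

No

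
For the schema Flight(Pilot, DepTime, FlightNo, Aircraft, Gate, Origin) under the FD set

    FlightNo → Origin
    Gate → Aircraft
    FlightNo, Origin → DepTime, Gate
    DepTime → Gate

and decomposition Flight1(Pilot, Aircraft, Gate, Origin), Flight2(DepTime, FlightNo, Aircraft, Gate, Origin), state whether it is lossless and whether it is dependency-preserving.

Lossless test: (Aircraft, Gate, Origin)⁺ = {Aircraft, Gate, Origin}, which is a superkey of neither fragment — lossy.
Dependency preservation: every FD's attributes lie within a single fragment, so each can be enforced locally — preserved.

lossy but dependency-preserving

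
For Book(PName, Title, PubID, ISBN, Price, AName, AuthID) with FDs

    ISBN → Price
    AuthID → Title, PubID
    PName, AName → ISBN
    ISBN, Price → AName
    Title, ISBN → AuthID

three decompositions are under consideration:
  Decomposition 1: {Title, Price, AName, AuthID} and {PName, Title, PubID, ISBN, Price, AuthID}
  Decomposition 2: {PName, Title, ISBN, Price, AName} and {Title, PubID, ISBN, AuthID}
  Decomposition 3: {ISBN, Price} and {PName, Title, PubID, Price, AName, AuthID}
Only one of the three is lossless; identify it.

Decomposition 2

Decomposition 1: common = {Title, Price, AuthID}, closure = {Title, PubID, Price, AuthID} → lossy.
Decomposition 2: common = {Title, ISBN}, closure = {Title, PubID, ISBN, Price, AName, AuthID} → lossless.
Decomposition 3: common = {Price}, closure = {Price} → lossy.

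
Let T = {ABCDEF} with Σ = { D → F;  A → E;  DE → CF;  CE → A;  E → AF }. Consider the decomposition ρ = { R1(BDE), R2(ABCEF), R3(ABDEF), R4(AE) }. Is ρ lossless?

Chase test. Columns are ABCDEF; row i has aⱼ where attribute j ∈ Ri, else bᵢⱼ.
Initial tableau (one row per fragment):
  row 1: b11 a2 b13 a4 a5 b16
  row 2: a1 a2 a3 b24 a5 a6
  row 3: a1 a2 b33 a4 a5 a6
  row 4: a1 b42 b43 b44 a5 b46
Rows 1 and 3 agree on D; apply D→F and equate their F entries.
Rows 1 and 3 agree on DE; apply DE→CF and equate their CF entries.
Rows 1 and 3 agree on CE; apply CE→A and equate their A entries.
Rows 1 and 4 agree on E; apply E→AF and equate their AF entries.
No row becomes fully distinguished — the join is lossy.

No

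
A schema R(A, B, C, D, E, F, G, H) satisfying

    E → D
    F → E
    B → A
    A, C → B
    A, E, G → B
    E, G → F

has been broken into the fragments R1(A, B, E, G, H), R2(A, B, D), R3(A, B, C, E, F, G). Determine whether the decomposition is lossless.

No

Chase test. Columns are A, B, C, D, E, F, G, H; row i has aⱼ where attribute j ∈ Ri, else bᵢⱼ.
Initial tableau (one row per fragment):
  row 1: a1 a2 b13 b14 a5 b16 a7 a8
  row 2: a1 a2 b23 a4 b25 b26 b27 b28
  row 3: a1 a2 a3 b34 a5 a6 a7 b38
Rows 1 and 3 agree on E; apply E→D and equate their D entries.
Rows 1 and 3 agree on E, G; apply E, G→F and equate their F entries.
No row becomes fully distinguished — the join is lossy.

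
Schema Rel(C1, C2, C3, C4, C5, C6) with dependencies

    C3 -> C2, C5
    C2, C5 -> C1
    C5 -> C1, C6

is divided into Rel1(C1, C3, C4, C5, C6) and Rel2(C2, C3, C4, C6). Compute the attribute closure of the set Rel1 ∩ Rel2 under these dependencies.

C1, C2, C3, C4, C5, C6

Rel1 ∩ Rel2 = {C3, C4, C6}.
C3 → C2, C5 applies, adding C2, C5
C2, C5 → C1 applies, adding C1
Closure: {C1, C2, C3, C4, C5, C6}.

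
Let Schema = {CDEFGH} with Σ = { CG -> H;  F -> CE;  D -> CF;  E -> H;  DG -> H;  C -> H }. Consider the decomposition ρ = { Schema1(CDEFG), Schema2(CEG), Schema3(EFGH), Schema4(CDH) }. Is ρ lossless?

Yes

Chase test. Columns are CDEFGH; row i has aⱼ where attribute j ∈ Schemai, else bᵢⱼ.
Initial tableau (one row per fragment):
  row 1: a1 a2 a3 a4 a5 b16
  row 2: a1 b22 a3 b24 a5 b26
  row 3: b31 b32 a3 a4 a5 a6
  row 4: a1 a2 b43 b44 b45 a6
Rows 1 and 2 agree on CG; apply CG→H and equate their H entries.
Rows 1 and 3 agree on F; apply F→CE and equate their CE entries.
Rows 1 and 4 agree on D; apply D→CF and equate their CF entries.
Rows 1 and 3 agree on E; apply E→H and equate their H entries.
Rows 1 and 4 agree on F; apply F→CE and equate their CE entries.
Row 1 is now all distinguished symbols — the join is lossless.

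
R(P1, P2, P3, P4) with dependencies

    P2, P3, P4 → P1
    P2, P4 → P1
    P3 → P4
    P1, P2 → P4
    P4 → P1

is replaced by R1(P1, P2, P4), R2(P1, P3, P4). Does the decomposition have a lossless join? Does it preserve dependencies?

Lossless test: (P1, P4)⁺ = {P1, P4}, which is a superkey of neither fragment — lossy.
Dependency preservation: P2, P3, P4 → P1 is not contained in any single fragment, but the restricted closure of its left-hand side across the fragments still reaches the right-hand side; the remaining FDs each lie inside some fragment. All dependencies are preserved.

lossy but dependency-preserving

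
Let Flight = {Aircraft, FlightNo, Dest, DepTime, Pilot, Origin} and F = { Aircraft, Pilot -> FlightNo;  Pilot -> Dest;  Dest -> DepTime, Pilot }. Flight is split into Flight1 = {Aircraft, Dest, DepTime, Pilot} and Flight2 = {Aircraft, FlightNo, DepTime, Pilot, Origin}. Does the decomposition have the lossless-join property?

Yes

Common attributes: Flight1 ∩ Flight2 = {Aircraft, DepTime, Pilot}.
Closure of {Aircraft, DepTime, Pilot}: Aircraft, Pilot → FlightNo applies, adding FlightNo; Pilot → Dest applies, adding Dest. So (Aircraft, DepTime, Pilot)⁺ = {Aircraft, FlightNo, Dest, DepTime, Pilot}.
This closure contains every attribute of Flight1, so Flight1 ∩ Flight2 → Flight1. The join is lossless.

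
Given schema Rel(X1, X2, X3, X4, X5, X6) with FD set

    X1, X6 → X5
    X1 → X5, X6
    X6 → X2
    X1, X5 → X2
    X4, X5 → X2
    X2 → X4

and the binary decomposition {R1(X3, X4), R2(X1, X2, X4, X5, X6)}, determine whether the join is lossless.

No

Common attributes: R1 ∩ R2 = {X4}.
No dependency enlarges {X4}, so (X4)⁺ = {X4}.
The closure contains neither all of R1 = {X3, X4} nor all of R2 = {X1, X2, X4, X5, X6}, so the common attributes are not a superkey of either fragment. The join is lossy.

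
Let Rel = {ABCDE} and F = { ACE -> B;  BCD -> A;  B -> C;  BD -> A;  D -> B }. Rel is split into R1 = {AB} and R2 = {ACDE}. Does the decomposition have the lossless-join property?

No

Common attributes: R1 ∩ R2 = {A}.
No dependency enlarges {A}, so (A)⁺ = {A}.
The closure contains neither all of R1 = {AB} nor all of R2 = {ACDE}, so the common attributes are not a superkey of either fragment. The join is lossy.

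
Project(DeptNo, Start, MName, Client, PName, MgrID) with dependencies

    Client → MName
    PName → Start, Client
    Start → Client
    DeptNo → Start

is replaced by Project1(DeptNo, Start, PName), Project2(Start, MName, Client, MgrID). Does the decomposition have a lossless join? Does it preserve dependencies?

lossy but dependency-preserving

Lossless test: (Start)⁺ = {Start, MName, Client}, which is a superkey of neither fragment — lossy.
Dependency preservation: PName → Start, Client is not contained in any single fragment, but the restricted closure of its left-hand side across the fragments still reaches the right-hand side; the remaining FDs each lie inside some fragment. All dependencies are preserved.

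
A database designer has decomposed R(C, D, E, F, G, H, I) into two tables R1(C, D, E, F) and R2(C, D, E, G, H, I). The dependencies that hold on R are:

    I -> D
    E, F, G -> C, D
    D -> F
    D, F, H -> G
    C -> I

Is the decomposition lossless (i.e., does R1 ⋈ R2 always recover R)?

Yes

Common attributes: R1 ∩ R2 = {C, D, E}.
Closure of {C, D, E}: D → F applies, adding F; C → I applies, adding I. So (C, D, E)⁺ = {C, D, E, F, I}.
This closure contains every attribute of R1, so R1 ∩ R2 → R1. The join is lossless.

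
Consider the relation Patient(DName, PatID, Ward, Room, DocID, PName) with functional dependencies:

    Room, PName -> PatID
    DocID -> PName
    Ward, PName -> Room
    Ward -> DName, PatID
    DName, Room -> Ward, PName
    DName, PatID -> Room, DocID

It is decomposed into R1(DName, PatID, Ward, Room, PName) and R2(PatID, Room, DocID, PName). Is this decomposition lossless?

No

Common attributes: R1 ∩ R2 = {PatID, Room, PName}.
No dependency enlarges {PatID, Room, PName}, so (PatID, Room, PName)⁺ = {PatID, Room, PName}.
The closure contains neither all of R1 = {DName, PatID, Ward, Room, PName} nor all of R2 = {PatID, Room, DocID, PName}, so the common attributes are not a superkey of either fragment. The join is lossy.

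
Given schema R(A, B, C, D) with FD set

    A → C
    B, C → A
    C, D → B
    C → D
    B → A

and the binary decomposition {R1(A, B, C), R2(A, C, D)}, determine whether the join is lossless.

Common attributes: R1 ∩ R2 = {A, C}.
Closure of {A, C}: C → D applies, adding D; C, D → B applies, adding B. So (A, C)⁺ = {A, B, C, D}.
This closure contains every attribute of R1, so R1 ∩ R2 → R1. The join is lossless.

Yes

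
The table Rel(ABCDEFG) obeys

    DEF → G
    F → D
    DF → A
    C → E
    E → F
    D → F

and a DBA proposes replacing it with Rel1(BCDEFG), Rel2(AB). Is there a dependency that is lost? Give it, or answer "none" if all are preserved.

Check DF → A: no single fragment contains all of {ADF}, and the restricted closure of {DF} across the fragments never reaches {A}.
DEF → G is preserved.
F → D is preserved.
C → E is preserved.
E → F is preserved.
D → F is preserved.

DF → A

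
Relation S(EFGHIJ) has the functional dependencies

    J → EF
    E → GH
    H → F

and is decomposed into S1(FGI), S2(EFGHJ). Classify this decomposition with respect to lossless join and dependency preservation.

lossy but dependency-preserving

Lossless test: (FG)⁺ = {FG}, which is a superkey of neither fragment — lossy.
Dependency preservation: every FD's attributes lie within a single fragment, so each can be enforced locally — preserved.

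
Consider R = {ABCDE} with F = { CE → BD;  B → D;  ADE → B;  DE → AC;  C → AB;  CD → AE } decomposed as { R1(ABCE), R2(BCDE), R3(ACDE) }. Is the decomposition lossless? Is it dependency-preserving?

lossless and dependency-preserving

Lossless test (chase): Rows 1 and 2 agree on CE; apply CE→BD and equate their BD entries. Rows 1 and 3 agree on CE; apply CE→BD and equate their BD entries. Rows 1 and 2 agree on DE; apply DE→AC and equate their AC entries. Row 1 is now all distinguished symbols — the join is lossless.
Dependency preservation: ADE → B is not contained in any single fragment, but the restricted closure of its left-hand side across the fragments still reaches the right-hand side; the remaining FDs each lie inside some fragment. All dependencies are preserved.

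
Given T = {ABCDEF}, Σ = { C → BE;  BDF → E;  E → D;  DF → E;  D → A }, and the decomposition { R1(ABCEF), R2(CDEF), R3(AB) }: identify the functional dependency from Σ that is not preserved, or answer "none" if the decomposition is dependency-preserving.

D → A

Check D → A: no single fragment contains all of {AD}, and the restricted closure of {D} across the fragments never reaches {A}.
C → BE is preserved.
BDF → E is preserved.
E → D is preserved.
DF → E is preserved.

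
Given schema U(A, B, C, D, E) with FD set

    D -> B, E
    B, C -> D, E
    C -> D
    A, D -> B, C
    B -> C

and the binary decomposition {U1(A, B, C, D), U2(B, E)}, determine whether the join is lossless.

Common attributes: U1 ∩ U2 = {B}.
Closure of {B}: B → C applies, adding C; B, C → D, E applies, adding D, E. So (B)⁺ = {B, C, D, E}.
This closure contains every attribute of U2, so U1 ∩ U2 → U2. The join is lossless.

Yes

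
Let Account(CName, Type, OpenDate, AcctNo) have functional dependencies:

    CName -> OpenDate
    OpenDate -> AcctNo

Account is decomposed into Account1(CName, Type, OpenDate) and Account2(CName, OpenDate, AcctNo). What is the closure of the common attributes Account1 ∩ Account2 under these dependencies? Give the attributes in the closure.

CName, OpenDate, AcctNo

Account1 ∩ Account2 = {CName, OpenDate}.
OpenDate → AcctNo applies, adding AcctNo
Closure: {CName, OpenDate, AcctNo}.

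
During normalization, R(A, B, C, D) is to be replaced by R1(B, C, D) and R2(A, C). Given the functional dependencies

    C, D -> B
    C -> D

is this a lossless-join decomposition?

Common attributes: R1 ∩ R2 = {C}.
Closure of {C}: C → D applies, adding D; C, D → B applies, adding B. So (C)⁺ = {B, C, D}.
This closure contains every attribute of R1, so R1 ∩ R2 → R1. The join is lossless.

Yes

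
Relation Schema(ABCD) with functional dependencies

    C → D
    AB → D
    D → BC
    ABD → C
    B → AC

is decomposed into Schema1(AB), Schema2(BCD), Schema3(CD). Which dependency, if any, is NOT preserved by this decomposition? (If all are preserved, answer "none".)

C → D lies within Schema2.
AB → D: restricted closure across fragments reaches D.
D → BC lies within Schema2.
ABD → C: restricted closure across fragments reaches C.
B → AC: restricted closure across fragments reaches AC.
Every dependency is enforceable on the fragments, so the decomposition is dependency-preserving.

none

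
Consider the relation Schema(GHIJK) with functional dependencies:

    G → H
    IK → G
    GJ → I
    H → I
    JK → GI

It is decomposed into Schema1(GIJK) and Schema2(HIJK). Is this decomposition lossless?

Yes

Common attributes: Schema1 ∩ Schema2 = {IJK}.
Closure of {IJK}: IK → G applies, adding G; G → H applies, adding H. So (IJK)⁺ = {GHIJK}.
This closure contains every attribute of Schema1, so Schema1 ∩ Schema2 → Schema1. The join is lossless.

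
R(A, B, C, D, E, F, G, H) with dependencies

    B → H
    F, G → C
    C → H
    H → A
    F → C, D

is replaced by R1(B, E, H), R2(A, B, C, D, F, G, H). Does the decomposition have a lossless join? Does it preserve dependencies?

lossy but dependency-preserving

Lossless test: (B, H)⁺ = {A, B, H}, which is a superkey of neither fragment — lossy.
Dependency preservation: every FD's attributes lie within a single fragment, so each can be enforced locally — preserved.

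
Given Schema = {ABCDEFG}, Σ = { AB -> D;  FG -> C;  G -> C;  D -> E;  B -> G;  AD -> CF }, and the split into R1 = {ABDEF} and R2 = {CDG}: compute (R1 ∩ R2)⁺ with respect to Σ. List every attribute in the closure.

R1 ∩ R2 = {D}.
D → E applies, adding E
Closure: {DE}.

DE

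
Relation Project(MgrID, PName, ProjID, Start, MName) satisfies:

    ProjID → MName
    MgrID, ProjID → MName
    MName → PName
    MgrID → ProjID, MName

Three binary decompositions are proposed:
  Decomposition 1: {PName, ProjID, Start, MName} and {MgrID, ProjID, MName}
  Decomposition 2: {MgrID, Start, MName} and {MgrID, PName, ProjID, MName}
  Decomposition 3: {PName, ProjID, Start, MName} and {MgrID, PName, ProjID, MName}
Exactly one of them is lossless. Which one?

Decomposition 2

Decomposition 1: common = {ProjID, MName}, closure = {PName, ProjID, MName} → lossy.
Decomposition 2: common = {MgrID, MName}, closure = {MgrID, PName, ProjID, MName} → lossless.
Decomposition 3: common = {PName, ProjID, MName}, closure = {PName, ProjID, MName} → lossy.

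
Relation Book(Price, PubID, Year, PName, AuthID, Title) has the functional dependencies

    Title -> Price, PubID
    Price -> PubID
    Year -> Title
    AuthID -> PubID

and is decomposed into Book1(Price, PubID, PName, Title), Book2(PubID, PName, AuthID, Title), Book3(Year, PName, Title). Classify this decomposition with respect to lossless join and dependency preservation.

lossy but dependency-preserving

Lossless test (chase): Rows 1 and 2 agree on Title; apply Title→Price, PubID and equate their Price, PubID entries. Rows 1 and 3 agree on Title; apply Title→Price, PubID and equate their Price, PubID entries. No row becomes fully distinguished — the join is lossy.
Dependency preservation: every FD's attributes lie within a single fragment, so each can be enforced locally — preserved.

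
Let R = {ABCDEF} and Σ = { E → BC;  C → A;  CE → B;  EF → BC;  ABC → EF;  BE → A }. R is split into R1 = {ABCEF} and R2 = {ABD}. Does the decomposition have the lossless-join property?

No

Common attributes: R1 ∩ R2 = {AB}.
No dependency enlarges {AB}, so (AB)⁺ = {AB}.
The closure contains neither all of R1 = {ABCEF} nor all of R2 = {ABD}, so the common attributes are not a superkey of either fragment. The join is lossy.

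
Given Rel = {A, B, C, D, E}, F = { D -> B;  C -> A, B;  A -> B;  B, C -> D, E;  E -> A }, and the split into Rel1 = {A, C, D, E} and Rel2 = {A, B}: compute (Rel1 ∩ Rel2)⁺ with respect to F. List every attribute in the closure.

A, B

Rel1 ∩ Rel2 = {A}.
A → B applies, adding B
Closure: {A, B}.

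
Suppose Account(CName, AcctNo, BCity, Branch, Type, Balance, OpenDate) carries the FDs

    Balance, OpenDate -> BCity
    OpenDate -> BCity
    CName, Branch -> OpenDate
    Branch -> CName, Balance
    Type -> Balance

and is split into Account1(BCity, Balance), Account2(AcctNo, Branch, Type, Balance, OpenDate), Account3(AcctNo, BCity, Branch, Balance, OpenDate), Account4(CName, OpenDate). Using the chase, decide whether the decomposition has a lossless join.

Chase test. Columns are CName, AcctNo, BCity, Branch, Type, Balance, OpenDate; row i has aⱼ where attribute j ∈ Accounti, else bᵢⱼ.
Initial tableau (one row per fragment):
  row 1: b11 b12 a3 b14 b15 a6 b17
  row 2: b21 a2 b23 a4 a5 a6 a7
  row 3: b31 a2 a3 a4 b35 a6 a7
  row 4: a1 b42 b43 b44 b45 b46 a7
Rows 2 and 3 agree on Balance, OpenDate; apply Balance, OpenDate→BCity and equate their BCity entries.
Rows 2 and 4 agree on OpenDate; apply OpenDate→BCity and equate their BCity entries.
Rows 2 and 3 agree on Branch; apply Branch→CName, Balance and equate their CName, Balance entries.
No row becomes fully distinguished — the join is lossy.

No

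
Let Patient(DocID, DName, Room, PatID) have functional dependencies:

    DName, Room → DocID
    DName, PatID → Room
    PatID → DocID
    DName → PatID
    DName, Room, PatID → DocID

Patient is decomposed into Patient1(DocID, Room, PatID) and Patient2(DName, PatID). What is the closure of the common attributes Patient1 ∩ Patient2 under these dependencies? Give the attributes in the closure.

Patient1 ∩ Patient2 = {PatID}.
PatID → DocID applies, adding DocID
Closure: {DocID, PatID}.

DocID, PatID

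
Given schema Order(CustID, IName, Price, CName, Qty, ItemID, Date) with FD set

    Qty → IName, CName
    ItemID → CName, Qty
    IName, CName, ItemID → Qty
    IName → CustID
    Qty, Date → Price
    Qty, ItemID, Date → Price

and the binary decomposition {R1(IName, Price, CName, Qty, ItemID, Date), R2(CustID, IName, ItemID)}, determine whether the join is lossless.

Common attributes: R1 ∩ R2 = {IName, ItemID}.
Closure of {IName, ItemID}: ItemID → CName, Qty applies, adding CName, Qty; IName → CustID applies, adding CustID. So (IName, ItemID)⁺ = {CustID, IName, CName, Qty, ItemID}.
This closure contains every attribute of R2, so R1 ∩ R2 → R2. The join is lossless.

Yes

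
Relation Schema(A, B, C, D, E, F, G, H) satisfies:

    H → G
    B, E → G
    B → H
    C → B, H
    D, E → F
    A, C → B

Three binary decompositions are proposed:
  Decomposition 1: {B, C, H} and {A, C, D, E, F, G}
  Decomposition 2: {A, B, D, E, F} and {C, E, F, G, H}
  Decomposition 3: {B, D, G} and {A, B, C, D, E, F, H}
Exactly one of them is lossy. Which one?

Decomposition 1: common = {C}, closure = {B, C, G, H} → lossless.
Decomposition 2: common = {E, F}, closure = {E, F} → lossy.
Decomposition 3: common = {B, D}, closure = {B, D, G, H} → lossless.

Decomposition 2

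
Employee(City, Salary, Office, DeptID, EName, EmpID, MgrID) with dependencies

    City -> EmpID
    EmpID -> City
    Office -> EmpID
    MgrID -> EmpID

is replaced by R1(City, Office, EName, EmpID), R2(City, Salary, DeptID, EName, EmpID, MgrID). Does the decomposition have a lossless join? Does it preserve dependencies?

lossy but dependency-preserving

Lossless test: (City, EName, EmpID)⁺ = {City, EName, EmpID}, which is a superkey of neither fragment — lossy.
Dependency preservation: every FD's attributes lie within a single fragment, so each can be enforced locally — preserved.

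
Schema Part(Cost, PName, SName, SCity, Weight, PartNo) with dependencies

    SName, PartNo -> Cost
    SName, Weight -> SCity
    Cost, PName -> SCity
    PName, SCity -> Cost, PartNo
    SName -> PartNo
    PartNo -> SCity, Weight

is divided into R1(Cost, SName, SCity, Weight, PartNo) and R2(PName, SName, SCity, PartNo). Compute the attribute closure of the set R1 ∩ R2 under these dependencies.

R1 ∩ R2 = {SName, SCity, PartNo}.
SName, PartNo → Cost applies, adding Cost
PartNo → SCity, Weight applies, adding Weight
Closure: {Cost, SName, SCity, Weight, PartNo}.

Cost, SName, SCity, Weight, PartNo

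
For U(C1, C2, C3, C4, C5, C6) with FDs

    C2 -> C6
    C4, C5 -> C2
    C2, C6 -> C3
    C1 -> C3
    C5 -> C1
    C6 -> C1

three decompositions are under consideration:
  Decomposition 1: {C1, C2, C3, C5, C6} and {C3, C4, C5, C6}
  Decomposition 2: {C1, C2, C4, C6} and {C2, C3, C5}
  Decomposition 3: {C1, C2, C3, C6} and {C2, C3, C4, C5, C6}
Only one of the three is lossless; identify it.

Decomposition 3

Decomposition 1: common = {C3, C5, C6}, closure = {C1, C3, C5, C6} → lossy.
Decomposition 2: common = {C2}, closure = {C1, C2, C3, C6} → lossy.
Decomposition 3: common = {C2, C3, C6}, closure = {C1, C2, C3, C6} → lossless.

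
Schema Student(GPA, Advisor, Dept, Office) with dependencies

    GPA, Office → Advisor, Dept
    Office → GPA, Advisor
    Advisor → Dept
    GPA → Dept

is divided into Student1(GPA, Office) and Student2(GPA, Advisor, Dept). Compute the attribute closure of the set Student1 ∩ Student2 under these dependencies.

Student1 ∩ Student2 = {GPA}.
GPA → Dept applies, adding Dept
Closure: {GPA, Dept}.

GPA, Dept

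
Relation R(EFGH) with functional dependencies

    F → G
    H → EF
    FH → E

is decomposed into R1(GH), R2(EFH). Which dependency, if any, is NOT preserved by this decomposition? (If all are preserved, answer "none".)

Check F → G: no single fragment contains all of {FG}, and the restricted closure of {F} across the fragments never reaches {G}.
H → EF is preserved.
FH → E is preserved.

F → G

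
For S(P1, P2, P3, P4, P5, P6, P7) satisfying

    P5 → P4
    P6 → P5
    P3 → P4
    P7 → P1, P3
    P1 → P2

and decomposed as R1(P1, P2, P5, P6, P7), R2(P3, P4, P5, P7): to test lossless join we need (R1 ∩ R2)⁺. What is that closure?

P1, P2, P3, P4, P5, P7

R1 ∩ R2 = {P5, P7}.
P5 → P4 applies, adding P4
P7 → P1, P3 applies, adding P1, P3
P1 → P2 applies, adding P2
Closure: {P1, P2, P3, P4, P5, P7}.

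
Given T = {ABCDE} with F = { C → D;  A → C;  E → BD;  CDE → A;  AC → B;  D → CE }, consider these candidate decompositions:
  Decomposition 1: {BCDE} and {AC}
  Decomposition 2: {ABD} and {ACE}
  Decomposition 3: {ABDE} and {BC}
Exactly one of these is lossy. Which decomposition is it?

Decomposition 3

Decomposition 1: common = {C}, closure = {ABCDE} → lossless.
Decomposition 2: common = {A}, closure = {ABCDE} → lossless.
Decomposition 3: common = {B}, closure = {B} → lossy.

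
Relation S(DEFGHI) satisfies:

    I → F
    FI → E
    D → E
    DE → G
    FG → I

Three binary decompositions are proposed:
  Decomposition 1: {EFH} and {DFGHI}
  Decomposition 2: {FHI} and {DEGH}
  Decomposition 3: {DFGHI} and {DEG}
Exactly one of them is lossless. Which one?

Decomposition 3

Decomposition 1: common = {FH}, closure = {FH} → lossy.
Decomposition 2: common = {H}, closure = {H} → lossy.
Decomposition 3: common = {DG}, closure = {DEG} → lossless.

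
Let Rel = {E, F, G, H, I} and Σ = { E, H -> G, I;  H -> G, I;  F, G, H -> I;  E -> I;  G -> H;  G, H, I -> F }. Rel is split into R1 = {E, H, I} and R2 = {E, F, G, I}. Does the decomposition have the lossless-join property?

Common attributes: R1 ∩ R2 = {E, I}.
No dependency enlarges {E, I}, so (E, I)⁺ = {E, I}.
The closure contains neither all of R1 = {E, H, I} nor all of R2 = {E, F, G, I}, so the common attributes are not a superkey of either fragment. The join is lossy.

No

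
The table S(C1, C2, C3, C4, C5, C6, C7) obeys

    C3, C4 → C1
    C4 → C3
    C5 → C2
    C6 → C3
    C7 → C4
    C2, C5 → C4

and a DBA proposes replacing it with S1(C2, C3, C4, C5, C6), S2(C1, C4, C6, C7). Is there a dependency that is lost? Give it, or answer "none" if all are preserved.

C3, C4 → C1: restricted closure across fragments reaches C1.
C4 → C3 lies within S1.
C5 → C2 lies within S1.
C6 → C3 lies within S1.
C7 → C4 lies within S2.
C2, C5 → C4 lies within S1.
Every dependency is enforceable on the fragments, so the decomposition is dependency-preserving.

none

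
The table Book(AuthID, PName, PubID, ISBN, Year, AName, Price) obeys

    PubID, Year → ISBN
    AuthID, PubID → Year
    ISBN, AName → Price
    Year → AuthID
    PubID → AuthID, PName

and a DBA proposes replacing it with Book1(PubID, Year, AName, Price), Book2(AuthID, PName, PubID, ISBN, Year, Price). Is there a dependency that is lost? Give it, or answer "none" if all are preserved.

Check ISBN, AName → Price: no single fragment contains all of {ISBN, AName, Price}, and the restricted closure of {ISBN, AName} across the fragments never reaches {Price}.
PubID, Year → ISBN is preserved.
AuthID, PubID → Year is preserved.
Year → AuthID is preserved.
PubID → AuthID, PName is preserved.

ISBN, AName → Price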